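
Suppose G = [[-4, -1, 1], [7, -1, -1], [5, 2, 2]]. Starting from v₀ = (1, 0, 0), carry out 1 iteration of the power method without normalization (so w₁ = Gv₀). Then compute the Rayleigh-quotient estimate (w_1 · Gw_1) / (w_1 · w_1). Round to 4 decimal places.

λ ≈ -3.5111

w1 = Gv₀ = ((-4)·1 + (-1)·0 + 1·0; 7·1 + (-1)·0 + (-1)·0; 5·1 + 2·0 + 2·0) = (-4, 7, 5)
Gw1 = (14, -40, 4)
w1·Gw1 = (-4)·14 + 7·(-40) + 5·4 = -316; w1·w1 = (-4)·(-4) + 7·7 + 5·5 = 90
λ ≈ -316/90 = -3.5111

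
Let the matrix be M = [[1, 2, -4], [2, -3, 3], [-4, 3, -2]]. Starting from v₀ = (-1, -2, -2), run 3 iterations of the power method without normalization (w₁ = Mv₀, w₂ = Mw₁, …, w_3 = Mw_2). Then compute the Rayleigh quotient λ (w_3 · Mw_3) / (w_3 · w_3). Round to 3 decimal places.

-7.517

w1 = Mv₀ = (1·(-1) + 2·(-2) + (-4)·(-2); 2·(-1) + (-3)·(-2) + 3·(-2); (-4)·(-1) + 3·(-2) + (-2)·(-2)) = (3, -2, 2)
w2 = Mw1 = (1·3 + 2·(-2) + (-4)·2; 2·3 + (-3)·(-2) + 3·2; (-4)·3 + 3·(-2) + (-2)·2) = (-9, 18, -22)
w3 = Mw2 = (115, -138, 134)
Mw3 = (-697, 1046, -1142)
w3·Mw3 = 115·(-697) + (-138)·1046 + 134·(-1142) = -377531; w3·w3 = 115·115 + (-138)·(-138) + 134·134 = 50225
λ ≈ -377531/50225 = -7.517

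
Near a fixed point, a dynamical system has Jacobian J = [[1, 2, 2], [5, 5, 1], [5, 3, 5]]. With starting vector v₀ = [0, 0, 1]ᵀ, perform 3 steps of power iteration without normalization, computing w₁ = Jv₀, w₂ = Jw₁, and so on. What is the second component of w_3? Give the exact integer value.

208

w1 = Jv₀ = (2, 1, 5)
w2 = Jw1 = (14, 20, 38)
w3 = Jw2 = (130, 208, 320)
The requested component of w3 is 208.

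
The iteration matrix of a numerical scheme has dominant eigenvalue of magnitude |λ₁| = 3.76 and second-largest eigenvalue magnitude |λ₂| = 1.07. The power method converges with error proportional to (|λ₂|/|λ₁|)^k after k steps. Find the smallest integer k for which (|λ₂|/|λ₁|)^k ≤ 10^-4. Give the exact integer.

8

|λ₂/λ₁| = 1.07/3.76 = 0.28457
Need k ≥ ln(10^-4) / ln(0.28457) = -9.2103 / -1.2568 ≈ 7.329
Smallest integer k satisfying the bound: 8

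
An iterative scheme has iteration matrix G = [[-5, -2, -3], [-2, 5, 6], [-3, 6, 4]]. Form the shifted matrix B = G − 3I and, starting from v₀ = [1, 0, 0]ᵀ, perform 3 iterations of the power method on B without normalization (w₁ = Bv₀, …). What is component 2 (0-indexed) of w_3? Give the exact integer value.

B = G − 3I has rows (-8, -2, -3); (-2, 2, 6); (-3, 6, 1)
w1 = Bv₀ = ((-8)·1 + (-2)·0 + (-3)·0; (-2)·1 + 2·0 + 6·0; (-3)·1 + 6·0 + 1·0) = (-8, -2, -3)
w2 = Bw1 = ((-8)·(-8) + (-2)·(-2) + (-3)·(-3); (-2)·(-8) + 2·(-2) + 6·(-3); (-3)·(-8) + 6·(-2) + 1·(-3)) = (77, -6, 9)
w3 = Bw2 = (-631, -112, -258)
Requested component of w3: -258

-258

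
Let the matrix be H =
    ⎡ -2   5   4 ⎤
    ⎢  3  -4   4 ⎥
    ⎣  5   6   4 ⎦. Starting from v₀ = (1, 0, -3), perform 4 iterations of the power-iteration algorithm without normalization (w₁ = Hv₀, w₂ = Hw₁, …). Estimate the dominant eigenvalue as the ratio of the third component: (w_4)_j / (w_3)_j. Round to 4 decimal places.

λ ≈ 10.8293

w1 = Hv₀ = ((-2)·1 + 5·0 + 4·(-3); 3·1 + (-4)·0 + 4·(-3); 5·1 + 6·0 + 4·(-3)) = (-14, -9, -7)
w2 = Hw1 = ((-2)·(-14) + 5·(-9) + 4·(-7); 3·(-14) + (-4)·(-9) + 4·(-7); 5·(-14) + 6·(-9) + 4·(-7)) = (-45, -34, -152)
w3 = Hw2 = (-688, -607, -1037)
w4 = Hw3 = (-5807, -3784, -11230)
Ratio at component: -11230 / -1037 = 10.8293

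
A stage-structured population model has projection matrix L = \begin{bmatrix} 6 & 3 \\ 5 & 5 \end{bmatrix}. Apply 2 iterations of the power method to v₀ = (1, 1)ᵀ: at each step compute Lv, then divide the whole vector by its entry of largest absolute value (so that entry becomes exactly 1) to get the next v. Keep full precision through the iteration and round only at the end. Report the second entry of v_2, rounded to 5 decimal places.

1.00000

Lv0 = (9.000000, 10.000000); divide by 10.000000 → v1 = (0.900000, 1.000000)
Lv1 = (8.400000, 9.500000); divide by 9.500000 → v2 = (0.884211, 1.000000)
Requested entry of v2: 95/95 = 1.00000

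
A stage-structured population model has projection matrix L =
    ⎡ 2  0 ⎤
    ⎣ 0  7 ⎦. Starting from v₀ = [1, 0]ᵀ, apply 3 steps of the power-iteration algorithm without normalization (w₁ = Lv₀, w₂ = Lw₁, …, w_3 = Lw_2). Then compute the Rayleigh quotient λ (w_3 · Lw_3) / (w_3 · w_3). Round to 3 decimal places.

w1 = Lv₀ = (2, 0)
w2 = Lw1 = (4, 0)
w3 = Lw2 = (8, 0)
Lw3 = (16, 0)
w3·Lw3 = 8·16 + 0·0 = 128; w3·w3 = 8·8 + 0·0 = 64
λ ≈ 128/64 = 2.000

λ ≈ 2.000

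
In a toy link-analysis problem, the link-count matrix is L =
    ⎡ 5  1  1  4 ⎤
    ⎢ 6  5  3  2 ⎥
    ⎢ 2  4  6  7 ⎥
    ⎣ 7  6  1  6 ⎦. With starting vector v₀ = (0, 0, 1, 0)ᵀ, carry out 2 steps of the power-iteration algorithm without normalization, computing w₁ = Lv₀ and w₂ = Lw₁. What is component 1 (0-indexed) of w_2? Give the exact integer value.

w1 = Lv₀ = (5·0 + 1·0 + 1·1 + 4·0; 6·0 + 5·0 + 3·1 + 2·0; 2·0 + 4·0 + 6·1 + 7·0; 7·0 + 6·0 + 1·1 + 6·0) = (1, 3, 6, 1)
w2 = Lw1 = (5·1 + 1·3 + 1·6 + 4·1; 6·1 + 5·3 + 3·6 + 2·1; 2·1 + 4·3 + 6·6 + 7·1; 7·1 + 6·3 + 1·6 + 6·1) = (18, 41, 57, 37)
The requested component of w2 is 41.

41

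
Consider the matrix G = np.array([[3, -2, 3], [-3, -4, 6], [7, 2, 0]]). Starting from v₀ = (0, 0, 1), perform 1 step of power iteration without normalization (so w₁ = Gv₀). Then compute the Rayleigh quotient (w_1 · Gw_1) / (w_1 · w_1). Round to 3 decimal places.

-4.600

w1 = Gv₀ = (3·0 + (-2)·0 + 3·1; (-3)·0 + (-4)·0 + 6·1; 7·0 + 2·0 + 0·1) = (3, 6, 0)
Gw1 = (-3, -33, 33)
w1·Gw1 = 3·(-3) + 6·(-33) + 0·33 = -207; w1·w1 = 3·3 + 6·6 + 0·0 = 45
λ ≈ -207/45 = -4.600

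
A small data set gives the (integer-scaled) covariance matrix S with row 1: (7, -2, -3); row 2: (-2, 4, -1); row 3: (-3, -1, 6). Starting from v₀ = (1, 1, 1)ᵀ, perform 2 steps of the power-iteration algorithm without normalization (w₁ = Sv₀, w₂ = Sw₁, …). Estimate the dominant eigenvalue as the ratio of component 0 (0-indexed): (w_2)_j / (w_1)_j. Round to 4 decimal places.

λ ≈ 3.0000

w1 = Sv₀ = (7·1 + (-2)·1 + (-3)·1; (-2)·1 + 4·1 + (-1)·1; (-3)·1 + (-1)·1 + 6·1) = (2, 1, 2)
w2 = Sw1 = (7·2 + (-2)·1 + (-3)·2; (-2)·2 + 4·1 + (-1)·2; (-3)·2 + (-1)·1 + 6·2) = (6, -2, 5)
Ratio at component: 6 / 2 = 3.0000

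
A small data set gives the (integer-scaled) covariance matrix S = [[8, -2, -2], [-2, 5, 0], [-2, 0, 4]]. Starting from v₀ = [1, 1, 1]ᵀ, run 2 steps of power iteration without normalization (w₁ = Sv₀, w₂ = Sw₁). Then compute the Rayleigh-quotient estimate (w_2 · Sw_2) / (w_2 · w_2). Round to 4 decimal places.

6.5685

w1 = Sv₀ = (8·1 + (-2)·1 + (-2)·1; (-2)·1 + 5·1 + 0·1; (-2)·1 + 0·1 + 4·1) = (4, 3, 2)
w2 = Sw1 = (8·4 + (-2)·3 + (-2)·2; (-2)·4 + 5·3 + 0·2; (-2)·4 + 0·3 + 4·2) = (22, 7, 0)
Sw2 = (162, -9, -44)
w2·Sw2 = 22·162 + 7·(-9) + 0·(-44) = 3501; w2·w2 = 22·22 + 7·7 + 0·0 = 533
λ ≈ 3501/533 = 6.5685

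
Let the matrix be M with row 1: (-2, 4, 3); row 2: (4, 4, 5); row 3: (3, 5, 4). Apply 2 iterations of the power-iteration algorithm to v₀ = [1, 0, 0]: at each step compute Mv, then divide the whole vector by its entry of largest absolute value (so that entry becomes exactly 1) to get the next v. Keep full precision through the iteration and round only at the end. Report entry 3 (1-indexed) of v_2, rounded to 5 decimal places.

0.89655

Mv0 = (-2.000000, 4.000000, 3.000000); divide by 4.000000 → v1 = (-0.500000, 1.000000, 0.750000)
Mv1 = (7.250000, 5.750000, 6.500000); divide by 7.250000 → v2 = (1.000000, 0.793103, 0.896552)
Requested entry of v2: 26/29 = 0.89655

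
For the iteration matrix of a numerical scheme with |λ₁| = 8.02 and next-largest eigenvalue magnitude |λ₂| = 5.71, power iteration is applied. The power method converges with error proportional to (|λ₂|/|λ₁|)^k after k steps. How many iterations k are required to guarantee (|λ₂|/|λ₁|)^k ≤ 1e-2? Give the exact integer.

14

|λ₂/λ₁| = 5.71/8.02 = 0.71197
Need k ≥ ln(1e-2) / ln(0.71197) = -4.6052 / -0.3397 ≈ 13.556
Smallest integer k satisfying the bound: 14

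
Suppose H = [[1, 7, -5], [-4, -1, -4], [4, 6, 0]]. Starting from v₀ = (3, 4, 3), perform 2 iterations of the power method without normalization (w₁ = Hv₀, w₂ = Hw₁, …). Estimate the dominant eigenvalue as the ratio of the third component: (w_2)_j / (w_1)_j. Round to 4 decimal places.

λ ≈ -2.8889

w1 = Hv₀ = (16, -28, 36)
w2 = Hw1 = (-360, -180, -104)
Ratio at component: -104 / 36 = -2.8889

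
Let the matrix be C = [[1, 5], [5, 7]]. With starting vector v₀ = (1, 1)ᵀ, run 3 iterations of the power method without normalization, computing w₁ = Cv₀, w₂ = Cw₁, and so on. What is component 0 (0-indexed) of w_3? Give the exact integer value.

w1 = Cv₀ = (1·1 + 5·1; 5·1 + 7·1) = (6, 12)
w2 = Cw1 = (1·6 + 5·12; 5·6 + 7·12) = (66, 114)
w3 = Cw2 = (636, 1128)
The requested component of w3 is 636.

636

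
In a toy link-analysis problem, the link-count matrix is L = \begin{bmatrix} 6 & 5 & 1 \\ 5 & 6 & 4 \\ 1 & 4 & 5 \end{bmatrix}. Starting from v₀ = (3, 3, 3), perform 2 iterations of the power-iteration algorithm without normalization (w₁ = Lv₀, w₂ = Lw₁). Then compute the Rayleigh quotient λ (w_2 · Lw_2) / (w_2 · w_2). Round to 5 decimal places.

w1 = Lv₀ = (6·3 + 5·3 + 1·3; 5·3 + 6·3 + 4·3; 1·3 + 4·3 + 5·3) = (36, 45, 30)
w2 = Lw1 = (6·36 + 5·45 + 1·30; 5·36 + 6·45 + 4·30; 1·36 + 4·45 + 5·30) = (471, 570, 366)
Lw2 = (6042, 7239, 4581)
w2·Lw2 = 471·6042 + 570·7239 + 366·4581 = 8648658; w2·w2 = 471·471 + 570·570 + 366·366 = 680697
λ ≈ 8648658/680697 = 12.70559

12.70559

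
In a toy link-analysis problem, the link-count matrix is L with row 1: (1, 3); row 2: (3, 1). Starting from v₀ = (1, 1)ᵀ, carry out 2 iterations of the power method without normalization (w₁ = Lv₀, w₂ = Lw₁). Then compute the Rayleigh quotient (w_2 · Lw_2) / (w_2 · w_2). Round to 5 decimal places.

4.00000

w1 = Lv₀ = (1·1 + 3·1; 3·1 + 1·1) = (4, 4)
w2 = Lw1 = (1·4 + 3·4; 3·4 + 1·4) = (16, 16)
Lw2 = (64, 64)
w2·Lw2 = 16·64 + 16·64 = 2048; w2·w2 = 16·16 + 16·16 = 512
λ ≈ 2048/512 = 4.00000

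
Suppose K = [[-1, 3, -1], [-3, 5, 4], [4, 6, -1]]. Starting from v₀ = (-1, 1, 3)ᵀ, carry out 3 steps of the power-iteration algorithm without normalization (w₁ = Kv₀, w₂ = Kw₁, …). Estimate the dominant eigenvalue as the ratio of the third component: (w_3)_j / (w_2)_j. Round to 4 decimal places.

λ ≈ 5.3840

w1 = Kv₀ = ((-1)·(-1) + 3·1 + (-1)·3; (-3)·(-1) + 5·1 + 4·3; 4·(-1) + 6·1 + (-1)·3) = (1, 20, -1)
w2 = Kw1 = ((-1)·1 + 3·20 + (-1)·(-1); (-3)·1 + 5·20 + 4·(-1); 4·1 + 6·20 + (-1)·(-1)) = (60, 93, 125)
w3 = Kw2 = (94, 785, 673)
Ratio at component: 673 / 125 = 5.3840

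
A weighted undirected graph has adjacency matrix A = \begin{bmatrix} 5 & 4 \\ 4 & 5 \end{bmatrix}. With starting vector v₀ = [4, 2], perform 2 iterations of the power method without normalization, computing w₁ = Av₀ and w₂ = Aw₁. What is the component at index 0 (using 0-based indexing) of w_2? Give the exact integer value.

w1 = Av₀ = (5·4 + 4·2; 4·4 + 5·2) = (28, 26)
w2 = Aw1 = (5·28 + 4·26; 4·28 + 5·26) = (244, 242)
The requested component of w2 is 244.

244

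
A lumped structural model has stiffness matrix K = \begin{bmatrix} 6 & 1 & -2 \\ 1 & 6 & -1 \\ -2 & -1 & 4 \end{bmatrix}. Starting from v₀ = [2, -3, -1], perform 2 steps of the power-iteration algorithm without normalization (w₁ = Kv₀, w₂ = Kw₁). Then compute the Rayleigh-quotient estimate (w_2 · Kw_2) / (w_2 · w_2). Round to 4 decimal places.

w1 = Kv₀ = (6·2 + 1·(-3) + (-2)·(-1); 1·2 + 6·(-3) + (-1)·(-1); (-2)·2 + (-1)·(-3) + 4·(-1)) = (11, -15, -5)
w2 = Kw1 = (6·11 + 1·(-15) + (-2)·(-5); 1·11 + 6·(-15) + (-1)·(-5); (-2)·11 + (-1)·(-15) + 4·(-5)) = (61, -74, -27)
Kw2 = (346, -356, -156)
w2·Kw2 = 61·346 + (-74)·(-356) + (-27)·(-156) = 51662; w2·w2 = 61·61 + (-74)·(-74) + (-27)·(-27) = 9926
λ ≈ 51662/9926 = 5.2047

5.2047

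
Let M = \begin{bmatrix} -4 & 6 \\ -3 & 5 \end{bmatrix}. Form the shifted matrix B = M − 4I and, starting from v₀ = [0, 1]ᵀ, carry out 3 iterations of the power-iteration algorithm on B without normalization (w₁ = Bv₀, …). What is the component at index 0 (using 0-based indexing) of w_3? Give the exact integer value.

B = M − 4I has rows (-8, 6); (-3, 1)
w1 = Bv₀ = (6, 1)
w2 = Bw1 = (-42, -17)
w3 = Bw2 = (234, 109)
Requested component of w3: 234

234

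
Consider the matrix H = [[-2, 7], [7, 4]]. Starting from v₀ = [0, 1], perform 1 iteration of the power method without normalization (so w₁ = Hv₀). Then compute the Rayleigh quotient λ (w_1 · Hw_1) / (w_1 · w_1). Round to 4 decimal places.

w1 = Hv₀ = ((-2)·0 + 7·1; 7·0 + 4·1) = (7, 4)
Hw1 = (14, 65)
w1·Hw1 = 7·14 + 4·65 = 358; w1·w1 = 7·7 + 4·4 = 65
λ ≈ 358/65 = 5.5077

λ ≈ 5.5077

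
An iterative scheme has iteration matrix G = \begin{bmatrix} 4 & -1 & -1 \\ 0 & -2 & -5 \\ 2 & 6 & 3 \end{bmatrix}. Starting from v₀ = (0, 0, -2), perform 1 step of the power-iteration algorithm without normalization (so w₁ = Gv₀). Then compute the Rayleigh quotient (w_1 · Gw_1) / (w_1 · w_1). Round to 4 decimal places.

-1.2000

w1 = Gv₀ = (4·0 + (-1)·0 + (-1)·(-2); 0·0 + (-2)·0 + (-5)·(-2); 2·0 + 6·0 + 3·(-2)) = (2, 10, -6)
Gw1 = (4, 10, 46)
w1·Gw1 = 2·4 + 10·10 + (-6)·46 = -168; w1·w1 = 2·2 + 10·10 + (-6)·(-6) = 140
λ ≈ -168/140 = -1.2000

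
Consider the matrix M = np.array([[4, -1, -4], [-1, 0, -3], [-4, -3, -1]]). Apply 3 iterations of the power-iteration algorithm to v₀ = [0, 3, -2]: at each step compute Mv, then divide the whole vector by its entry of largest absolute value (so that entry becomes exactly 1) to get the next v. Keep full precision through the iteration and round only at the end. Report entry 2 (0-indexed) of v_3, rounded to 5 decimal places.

-0.67029

Mv0 = (5.000000, 6.000000, -7.000000); divide by -7.000000 → v1 = (-0.714286, -0.857143, 1.000000)
Mv1 = (-6.000000, -2.285714, 4.428571); divide by -6.000000 → v2 = (1.000000, 0.380952, -0.738095)
Mv2 = (6.571429, 1.214286, -4.404762); divide by 6.571429 → v3 = (1.000000, 0.184783, -0.670290)
Requested entry of v3: -185/276 = -0.67029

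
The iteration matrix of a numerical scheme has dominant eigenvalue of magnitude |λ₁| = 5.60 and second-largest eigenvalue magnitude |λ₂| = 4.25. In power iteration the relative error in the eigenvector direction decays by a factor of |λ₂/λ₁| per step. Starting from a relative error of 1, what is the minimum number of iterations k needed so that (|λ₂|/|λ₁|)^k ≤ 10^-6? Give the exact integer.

51

|λ₂/λ₁| = 4.25/5.60 = 0.75893
Need k ≥ ln(10^-6) / ln(0.75893) = -13.8155 / -0.2758 ≈ 50.084
Smallest integer k satisfying the bound: 51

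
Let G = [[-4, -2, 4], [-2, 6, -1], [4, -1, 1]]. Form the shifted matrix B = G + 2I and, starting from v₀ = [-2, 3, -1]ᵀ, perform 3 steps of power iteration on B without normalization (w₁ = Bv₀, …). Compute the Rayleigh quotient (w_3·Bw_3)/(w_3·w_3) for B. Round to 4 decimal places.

μ ≈ 9.0032

B = G + 2I has rows (-2, -2, 4); (-2, 8, -1); (4, -1, 3)
w1 = Bv₀ = ((-2)·(-2) + (-2)·3 + 4·(-1); (-2)·(-2) + 8·3 + (-1)·(-1); 4·(-2) + (-1)·3 + 3·(-1)) = (-6, 29, -14)
w2 = Bw1 = ((-2)·(-6) + (-2)·29 + 4·(-14); (-2)·(-6) + 8·29 + (-1)·(-14); 4·(-6) + (-1)·29 + 3·(-14)) = (-102, 258, -95)
w3 = Bw2 = (-692, 2363, -951)
Bw3 = (-7146, 21239, -7984)
w3·Bw3 = 62725573; w3·w3 = 6967034; μ ≈ 62725573/6967034 = 9.0032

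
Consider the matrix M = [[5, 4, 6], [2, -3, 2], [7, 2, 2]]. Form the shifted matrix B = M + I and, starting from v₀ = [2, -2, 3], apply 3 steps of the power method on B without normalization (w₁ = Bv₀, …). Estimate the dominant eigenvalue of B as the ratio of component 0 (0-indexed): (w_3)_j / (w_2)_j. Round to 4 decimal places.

B = M + I has rows (6, 4, 6); (2, -2, 2); (7, 2, 3)
w1 = Bv₀ = (6·2 + 4·(-2) + 6·3; 2·2 + (-2)·(-2) + 2·3; 7·2 + 2·(-2) + 3·3) = (22, 14, 19)
w2 = Bw1 = (6·22 + 4·14 + 6·19; 2·22 + (-2)·14 + 2·19; 7·22 + 2·14 + 3·19) = (302, 54, 239)
w3 = Bw2 = (3462, 974, 2939)
Ratio: 3462/302 = 11.4636

μ ≈ 11.4636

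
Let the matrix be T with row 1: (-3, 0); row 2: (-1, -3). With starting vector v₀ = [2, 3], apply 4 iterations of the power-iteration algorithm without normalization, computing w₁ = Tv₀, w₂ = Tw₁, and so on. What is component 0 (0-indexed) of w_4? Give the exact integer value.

w1 = Tv₀ = ((-3)·2 + 0·3; (-1)·2 + (-3)·3) = (-6, -11)
w2 = Tw1 = ((-3)·(-6) + 0·(-11); (-1)·(-6) + (-3)·(-11)) = (18, 39)
w3 = Tw2 = (-54, -135)
w4 = Tw3 = (162, 459)
The requested component of w4 is 162.

162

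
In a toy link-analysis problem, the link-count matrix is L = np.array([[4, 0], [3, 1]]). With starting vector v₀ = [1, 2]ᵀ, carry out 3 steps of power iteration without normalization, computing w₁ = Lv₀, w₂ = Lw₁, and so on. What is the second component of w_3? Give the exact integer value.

65

w1 = Lv₀ = (4, 5)
w2 = Lw1 = (16, 17)
w3 = Lw2 = (64, 65)
The requested component of w3 is 65.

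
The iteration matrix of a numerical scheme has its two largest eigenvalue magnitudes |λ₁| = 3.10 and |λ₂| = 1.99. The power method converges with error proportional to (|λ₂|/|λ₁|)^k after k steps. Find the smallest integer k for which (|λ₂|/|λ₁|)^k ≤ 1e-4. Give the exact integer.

|λ₂/λ₁| = 1.99/3.10 = 0.64194
Need k ≥ ln(1e-4) / ln(0.64194) = -9.2103 / -0.4433 ≈ 20.778
Smallest integer k satisfying the bound: 21

21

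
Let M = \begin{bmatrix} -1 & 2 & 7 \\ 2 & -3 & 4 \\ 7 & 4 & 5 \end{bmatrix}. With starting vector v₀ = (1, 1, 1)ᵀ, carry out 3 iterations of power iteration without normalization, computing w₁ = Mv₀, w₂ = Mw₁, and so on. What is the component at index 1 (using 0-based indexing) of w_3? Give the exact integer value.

w1 = Mv₀ = (8, 3, 16)
w2 = Mw1 = (110, 71, 148)
w3 = Mw2 = (1068, 599, 1794)
The requested component of w3 is 599.

599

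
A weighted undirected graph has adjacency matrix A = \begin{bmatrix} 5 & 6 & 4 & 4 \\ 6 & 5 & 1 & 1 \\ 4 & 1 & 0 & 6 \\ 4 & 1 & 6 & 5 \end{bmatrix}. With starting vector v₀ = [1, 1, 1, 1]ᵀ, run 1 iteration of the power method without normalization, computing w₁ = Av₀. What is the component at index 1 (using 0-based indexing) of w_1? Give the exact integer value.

w1 = Av₀ = (19, 13, 11, 16)
The requested component of w1 is 13.

13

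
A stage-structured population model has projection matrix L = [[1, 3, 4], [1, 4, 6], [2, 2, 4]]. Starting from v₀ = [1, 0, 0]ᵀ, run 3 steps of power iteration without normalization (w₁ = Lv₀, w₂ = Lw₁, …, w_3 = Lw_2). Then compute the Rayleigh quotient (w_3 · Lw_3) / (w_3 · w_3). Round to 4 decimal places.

w1 = Lv₀ = (1, 1, 2)
w2 = Lw1 = (12, 17, 12)
w3 = Lw2 = (111, 152, 106)
Lw3 = (991, 1355, 950)
w3·Lw3 = 111·991 + 152·1355 + 106·950 = 416661; w3·w3 = 111·111 + 152·152 + 106·106 = 46661
λ ≈ 416661/46661 = 8.9295

λ ≈ 8.9295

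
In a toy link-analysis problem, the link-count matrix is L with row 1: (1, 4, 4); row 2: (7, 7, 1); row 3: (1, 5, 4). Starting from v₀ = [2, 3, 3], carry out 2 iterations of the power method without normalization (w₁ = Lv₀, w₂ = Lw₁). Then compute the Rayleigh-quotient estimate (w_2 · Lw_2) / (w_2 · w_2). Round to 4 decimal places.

w1 = Lv₀ = (1·2 + 4·3 + 4·3; 7·2 + 7·3 + 1·3; 1·2 + 5·3 + 4·3) = (26, 38, 29)
w2 = Lw1 = (1·26 + 4·38 + 4·29; 7·26 + 7·38 + 1·29; 1·26 + 5·38 + 4·29) = (294, 477, 332)
Lw2 = (3530, 5729, 4007)
w2·Lw2 = 294·3530 + 477·5729 + 332·4007 = 5100877; w2·w2 = 294·294 + 477·477 + 332·332 = 424189
λ ≈ 5100877/424189 = 12.0250

12.0250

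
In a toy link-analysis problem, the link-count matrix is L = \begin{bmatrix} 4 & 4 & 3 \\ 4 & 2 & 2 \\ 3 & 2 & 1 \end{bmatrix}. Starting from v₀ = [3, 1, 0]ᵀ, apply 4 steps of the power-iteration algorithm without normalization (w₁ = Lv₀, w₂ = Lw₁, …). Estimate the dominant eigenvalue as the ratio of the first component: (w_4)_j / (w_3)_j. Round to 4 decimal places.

w1 = Lv₀ = (4·3 + 4·1 + 3·0; 4·3 + 2·1 + 2·0; 3·3 + 2·1 + 1·0) = (16, 14, 11)
w2 = Lw1 = (4·16 + 4·14 + 3·11; 4·16 + 2·14 + 2·11; 3·16 + 2·14 + 1·11) = (153, 114, 87)
w3 = Lw2 = (1329, 1014, 774)
w4 = Lw3 = (11694, 8892, 6789)
Ratio at component: 11694 / 1329 = 8.7991

λ ≈ 8.7991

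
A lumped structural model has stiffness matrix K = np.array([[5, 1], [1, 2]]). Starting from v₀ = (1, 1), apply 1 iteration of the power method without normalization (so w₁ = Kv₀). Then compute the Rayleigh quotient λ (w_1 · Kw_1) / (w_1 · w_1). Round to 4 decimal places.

w1 = Kv₀ = (5·1 + 1·1; 1·1 + 2·1) = (6, 3)
Kw1 = (33, 12)
w1·Kw1 = 6·33 + 3·12 = 234; w1·w1 = 6·6 + 3·3 = 45
λ ≈ 234/45 = 5.2000

λ ≈ 5.2000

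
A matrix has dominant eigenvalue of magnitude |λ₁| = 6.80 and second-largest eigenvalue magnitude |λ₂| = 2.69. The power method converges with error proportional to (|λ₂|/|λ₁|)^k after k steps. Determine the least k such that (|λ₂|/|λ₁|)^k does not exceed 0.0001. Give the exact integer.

|λ₂/λ₁| = 2.69/6.80 = 0.39559
Need k ≥ ln(0.0001) / ln(0.39559) = -9.2103 / -0.9274 ≈ 9.932
Smallest integer k satisfying the bound: 10

10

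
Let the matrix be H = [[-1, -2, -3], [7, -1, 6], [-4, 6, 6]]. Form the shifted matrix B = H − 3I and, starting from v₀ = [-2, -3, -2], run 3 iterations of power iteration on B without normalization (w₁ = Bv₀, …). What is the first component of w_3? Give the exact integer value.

452

B = H − 3I has rows (-4, -2, -3); (7, -4, 6); (-4, 6, 3)
w1 = Bv₀ = (20, -14, -16)
w2 = Bw1 = (-4, 100, -212)
w3 = Bw2 = (452, -1700, -20)
Requested component of w3: 452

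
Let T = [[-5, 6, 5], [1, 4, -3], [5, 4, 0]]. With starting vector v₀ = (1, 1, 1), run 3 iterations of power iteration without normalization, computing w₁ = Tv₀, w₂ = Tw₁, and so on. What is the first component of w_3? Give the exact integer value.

-23

w1 = Tv₀ = ((-5)·1 + 6·1 + 5·1; 1·1 + 4·1 + (-3)·1; 5·1 + 4·1 + 0·1) = (6, 2, 9)
w2 = Tw1 = ((-5)·6 + 6·2 + 5·9; 1·6 + 4·2 + (-3)·9; 5·6 + 4·2 + 0·9) = (27, -13, 38)
w3 = Tw2 = (-23, -139, 83)
The requested component of w3 is -23.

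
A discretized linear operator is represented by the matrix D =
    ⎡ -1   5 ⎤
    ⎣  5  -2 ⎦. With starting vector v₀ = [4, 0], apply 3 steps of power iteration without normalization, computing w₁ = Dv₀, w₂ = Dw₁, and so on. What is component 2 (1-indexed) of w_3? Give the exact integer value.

w1 = Dv₀ = (-4, 20)
w2 = Dw1 = (104, -60)
w3 = Dw2 = (-404, 640)
The requested component of w3 is 640.

640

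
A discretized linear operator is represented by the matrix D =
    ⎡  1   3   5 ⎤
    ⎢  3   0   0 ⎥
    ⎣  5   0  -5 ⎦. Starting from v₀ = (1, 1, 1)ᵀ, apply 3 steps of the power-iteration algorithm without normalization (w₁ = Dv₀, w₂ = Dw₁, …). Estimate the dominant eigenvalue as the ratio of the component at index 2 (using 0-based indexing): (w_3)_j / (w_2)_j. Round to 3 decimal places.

w1 = Dv₀ = (1·1 + 3·1 + 5·1; 3·1 + 0·1 + 0·1; 5·1 + 0·1 + (-5)·1) = (9, 3, 0)
w2 = Dw1 = (1·9 + 3·3 + 5·0; 3·9 + 0·3 + 0·0; 5·9 + 0·3 + (-5)·0) = (18, 27, 45)
w3 = Dw2 = (324, 54, -135)
Ratio at component: -135 / 45 = -3.000

λ ≈ -3.000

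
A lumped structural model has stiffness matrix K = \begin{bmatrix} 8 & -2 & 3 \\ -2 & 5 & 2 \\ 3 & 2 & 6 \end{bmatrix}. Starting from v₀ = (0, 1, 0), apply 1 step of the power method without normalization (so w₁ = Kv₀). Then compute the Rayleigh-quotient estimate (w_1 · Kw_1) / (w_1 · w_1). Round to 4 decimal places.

w1 = Kv₀ = (-2, 5, 2)
Kw1 = (-20, 33, 16)
w1·Kw1 = (-2)·(-20) + 5·33 + 2·16 = 237; w1·w1 = (-2)·(-2) + 5·5 + 2·2 = 33
λ ≈ 237/33 = 7.1818

λ ≈ 7.1818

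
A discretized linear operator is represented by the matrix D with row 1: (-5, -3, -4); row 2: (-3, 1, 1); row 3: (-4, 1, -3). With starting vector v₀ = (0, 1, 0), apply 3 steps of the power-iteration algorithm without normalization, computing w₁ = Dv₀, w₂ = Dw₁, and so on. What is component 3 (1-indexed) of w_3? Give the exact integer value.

-51

w1 = Dv₀ = ((-5)·0 + (-3)·1 + (-4)·0; (-3)·0 + 1·1 + 1·0; (-4)·0 + 1·1 + (-3)·0) = (-3, 1, 1)
w2 = Dw1 = ((-5)·(-3) + (-3)·1 + (-4)·1; (-3)·(-3) + 1·1 + 1·1; (-4)·(-3) + 1·1 + (-3)·1) = (8, 11, 10)
w3 = Dw2 = (-113, -3, -51)
The requested component of w3 is -51.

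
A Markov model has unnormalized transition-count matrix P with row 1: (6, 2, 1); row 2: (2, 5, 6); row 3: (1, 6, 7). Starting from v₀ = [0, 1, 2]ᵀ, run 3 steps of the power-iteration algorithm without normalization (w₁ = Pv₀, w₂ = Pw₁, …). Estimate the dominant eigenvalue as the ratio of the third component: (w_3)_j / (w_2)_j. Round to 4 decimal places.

w1 = Pv₀ = (4, 17, 20)
w2 = Pw1 = (78, 213, 246)
w3 = Pw2 = (1140, 2697, 3078)
Ratio at component: 3078 / 246 = 12.5122

12.5122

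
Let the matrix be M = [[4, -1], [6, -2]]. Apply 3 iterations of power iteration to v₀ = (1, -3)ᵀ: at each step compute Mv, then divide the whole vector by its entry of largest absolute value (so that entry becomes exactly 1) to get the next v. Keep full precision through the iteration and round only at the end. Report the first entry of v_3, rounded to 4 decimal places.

Mv0 = (7.00000, 12.00000); divide by 12.00000 → v1 = (0.58333, 1.00000)
Mv1 = (1.33333, 1.50000); divide by 1.50000 → v2 = (0.88889, 1.00000)
Mv2 = (2.55556, 3.33333); divide by 3.33333 → v3 = (0.76667, 1.00000)
Requested entry of v3: 46/60 = 0.7667

0.7667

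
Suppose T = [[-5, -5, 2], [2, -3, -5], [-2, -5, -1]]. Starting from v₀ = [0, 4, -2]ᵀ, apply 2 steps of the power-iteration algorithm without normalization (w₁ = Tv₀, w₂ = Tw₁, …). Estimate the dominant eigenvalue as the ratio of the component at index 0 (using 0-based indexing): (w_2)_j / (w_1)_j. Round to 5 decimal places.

-3.91667

w1 = Tv₀ = (-24, -2, -18)
w2 = Tw1 = (94, 48, 76)
Ratio at component: 94 / -24 = -3.91667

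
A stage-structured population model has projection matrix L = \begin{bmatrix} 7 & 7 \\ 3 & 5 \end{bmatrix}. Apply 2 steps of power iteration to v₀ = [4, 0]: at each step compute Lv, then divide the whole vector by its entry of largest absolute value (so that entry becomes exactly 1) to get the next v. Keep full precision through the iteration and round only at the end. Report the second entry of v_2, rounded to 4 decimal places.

Lv0 = (28.00000, 12.00000); divide by 28.00000 → v1 = (1.00000, 0.42857)
Lv1 = (10.00000, 5.14286); divide by 10.00000 → v2 = (1.00000, 0.51429)
Requested entry of v2: 144/280 = 0.5143

0.5143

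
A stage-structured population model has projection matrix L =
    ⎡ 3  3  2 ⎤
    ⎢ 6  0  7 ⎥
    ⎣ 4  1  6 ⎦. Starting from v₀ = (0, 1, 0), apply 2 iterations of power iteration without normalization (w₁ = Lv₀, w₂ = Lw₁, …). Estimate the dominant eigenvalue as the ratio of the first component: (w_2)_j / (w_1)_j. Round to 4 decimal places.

3.6667

w1 = Lv₀ = (3·0 + 3·1 + 2·0; 6·0 + 0·1 + 7·0; 4·0 + 1·1 + 6·0) = (3, 0, 1)
w2 = Lw1 = (3·3 + 3·0 + 2·1; 6·3 + 0·0 + 7·1; 4·3 + 1·0 + 6·1) = (11, 25, 18)
Ratio at component: 11 / 3 = 3.6667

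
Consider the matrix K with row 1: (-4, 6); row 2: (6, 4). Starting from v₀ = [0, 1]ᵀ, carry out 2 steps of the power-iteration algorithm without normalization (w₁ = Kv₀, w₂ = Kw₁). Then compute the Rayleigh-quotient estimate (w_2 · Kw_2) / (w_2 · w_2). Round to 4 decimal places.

λ ≈ 4.0000

w1 = Kv₀ = ((-4)·0 + 6·1; 6·0 + 4·1) = (6, 4)
w2 = Kw1 = ((-4)·6 + 6·4; 6·6 + 4·4) = (0, 52)
Kw2 = (312, 208)
w2·Kw2 = 0·312 + 52·208 = 10816; w2·w2 = 0·0 + 52·52 = 2704
λ ≈ 10816/2704 = 4.0000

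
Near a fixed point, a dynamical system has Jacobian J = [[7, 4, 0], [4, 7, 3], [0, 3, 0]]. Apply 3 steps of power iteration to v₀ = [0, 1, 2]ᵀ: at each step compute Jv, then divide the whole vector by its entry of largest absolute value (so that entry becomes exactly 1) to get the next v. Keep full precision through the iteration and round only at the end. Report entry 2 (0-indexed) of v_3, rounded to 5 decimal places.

0.27862

Jv0 = (4.000000, 13.000000, 3.000000); divide by 13.000000 → v1 = (0.307692, 1.000000, 0.230769)
Jv1 = (6.153846, 8.923077, 3.000000); divide by 8.923077 → v2 = (0.689655, 1.000000, 0.336207)
Jv2 = (8.827586, 10.767241, 3.000000); divide by 10.767241 → v3 = (0.819856, 1.000000, 0.278623)
Requested entry of v3: 348/1249 = 0.27862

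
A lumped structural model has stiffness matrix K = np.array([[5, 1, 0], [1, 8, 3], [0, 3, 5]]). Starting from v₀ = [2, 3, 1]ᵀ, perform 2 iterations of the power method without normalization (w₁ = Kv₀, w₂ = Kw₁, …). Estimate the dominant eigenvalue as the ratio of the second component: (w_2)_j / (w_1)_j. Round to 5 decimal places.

λ ≈ 9.89655

w1 = Kv₀ = (5·2 + 1·3 + 0·1; 1·2 + 8·3 + 3·1; 0·2 + 3·3 + 5·1) = (13, 29, 14)
w2 = Kw1 = (5·13 + 1·29 + 0·14; 1·13 + 8·29 + 3·14; 0·13 + 3·29 + 5·14) = (94, 287, 157)
Ratio at component: 287 / 29 = 9.89655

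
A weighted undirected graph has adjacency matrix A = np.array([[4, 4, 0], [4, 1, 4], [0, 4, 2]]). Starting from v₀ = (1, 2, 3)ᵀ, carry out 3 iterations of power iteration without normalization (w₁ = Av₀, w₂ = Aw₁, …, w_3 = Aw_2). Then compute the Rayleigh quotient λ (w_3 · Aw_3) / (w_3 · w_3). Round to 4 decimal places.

w1 = Av₀ = (4·1 + 4·2 + 0·3; 4·1 + 1·2 + 4·3; 0·1 + 4·2 + 2·3) = (12, 18, 14)
w2 = Aw1 = (4·12 + 4·18 + 0·14; 4·12 + 1·18 + 4·14; 0·12 + 4·18 + 2·14) = (120, 122, 100)
w3 = Aw2 = (968, 1002, 688)
Aw3 = (7880, 7626, 5384)
w3·Aw3 = 968·7880 + 1002·7626 + 688·5384 = 18973284; w3·w3 = 968·968 + 1002·1002 + 688·688 = 2414372
λ ≈ 18973284/2414372 = 7.8585

λ ≈ 7.8585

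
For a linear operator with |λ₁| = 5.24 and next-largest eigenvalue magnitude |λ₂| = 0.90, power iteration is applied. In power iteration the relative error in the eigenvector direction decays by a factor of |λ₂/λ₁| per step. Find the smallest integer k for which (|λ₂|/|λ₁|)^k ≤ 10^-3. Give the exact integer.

|λ₂/λ₁| = 0.90/5.24 = 0.17176
Need k ≥ ln(10^-3) / ln(0.17176) = -6.9078 / -1.7617 ≈ 3.921
Smallest integer k satisfying the bound: 4

4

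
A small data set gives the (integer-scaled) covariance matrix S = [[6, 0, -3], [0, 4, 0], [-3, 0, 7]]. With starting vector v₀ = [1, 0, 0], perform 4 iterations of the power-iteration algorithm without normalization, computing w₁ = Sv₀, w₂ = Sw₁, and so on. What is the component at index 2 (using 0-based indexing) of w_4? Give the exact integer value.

w1 = Sv₀ = (6, 0, -3)
w2 = Sw1 = (45, 0, -39)
w3 = Sw2 = (387, 0, -408)
w4 = Sw3 = (3546, 0, -4017)
The requested component of w4 is -4017.

-4017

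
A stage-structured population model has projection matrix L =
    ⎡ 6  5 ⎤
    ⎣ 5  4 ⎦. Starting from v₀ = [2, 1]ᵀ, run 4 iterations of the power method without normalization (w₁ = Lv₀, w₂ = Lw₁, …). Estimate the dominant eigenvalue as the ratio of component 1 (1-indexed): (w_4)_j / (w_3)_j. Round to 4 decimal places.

w1 = Lv₀ = (6·2 + 5·1; 5·2 + 4·1) = (17, 14)
w2 = Lw1 = (6·17 + 5·14; 5·17 + 4·14) = (172, 141)
w3 = Lw2 = (1737, 1424)
w4 = Lw3 = (17542, 14381)
Ratio at component: 17542 / 1737 = 10.0990

λ ≈ 10.0990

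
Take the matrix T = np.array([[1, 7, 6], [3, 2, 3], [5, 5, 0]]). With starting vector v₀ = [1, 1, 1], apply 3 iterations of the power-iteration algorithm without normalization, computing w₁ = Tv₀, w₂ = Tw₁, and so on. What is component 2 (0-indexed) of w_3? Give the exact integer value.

1090

w1 = Tv₀ = (1·1 + 7·1 + 6·1; 3·1 + 2·1 + 3·1; 5·1 + 5·1 + 0·1) = (14, 8, 10)
w2 = Tw1 = (1·14 + 7·8 + 6·10; 3·14 + 2·8 + 3·10; 5·14 + 5·8 + 0·10) = (130, 88, 110)
w3 = Tw2 = (1406, 896, 1090)
The requested component of w3 is 1090.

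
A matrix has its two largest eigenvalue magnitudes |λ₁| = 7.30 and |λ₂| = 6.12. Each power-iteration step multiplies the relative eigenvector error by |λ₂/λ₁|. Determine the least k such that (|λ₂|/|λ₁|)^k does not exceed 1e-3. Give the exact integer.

40

|λ₂/λ₁| = 6.12/7.30 = 0.83836
Need k ≥ ln(1e-3) / ln(0.83836) = -6.9078 / -0.1763 ≈ 39.179
Smallest integer k satisfying the bound: 40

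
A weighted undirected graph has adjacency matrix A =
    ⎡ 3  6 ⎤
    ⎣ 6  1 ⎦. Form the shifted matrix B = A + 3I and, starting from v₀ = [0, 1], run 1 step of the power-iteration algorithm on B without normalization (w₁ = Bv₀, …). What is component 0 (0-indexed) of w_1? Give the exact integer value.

B = A + 3I has rows (6, 6); (6, 4)
w1 = Bv₀ = (6·0 + 6·1; 6·0 + 4·1) = (6, 4)
Requested component of w1: 6

6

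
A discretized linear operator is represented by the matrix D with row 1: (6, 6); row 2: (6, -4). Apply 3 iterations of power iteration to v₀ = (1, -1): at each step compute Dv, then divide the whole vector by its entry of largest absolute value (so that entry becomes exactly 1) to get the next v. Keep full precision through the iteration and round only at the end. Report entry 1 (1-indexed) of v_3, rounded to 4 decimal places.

Dv0 = (0.00000, 10.00000); divide by 10.00000 → v1 = (0.00000, 1.00000)
Dv1 = (6.00000, -4.00000); divide by 6.00000 → v2 = (1.00000, -0.66667)
Dv2 = (2.00000, 8.66667); divide by 8.66667 → v3 = (0.23077, 1.00000)
Requested entry of v3: 120/520 = 0.2308

0.2308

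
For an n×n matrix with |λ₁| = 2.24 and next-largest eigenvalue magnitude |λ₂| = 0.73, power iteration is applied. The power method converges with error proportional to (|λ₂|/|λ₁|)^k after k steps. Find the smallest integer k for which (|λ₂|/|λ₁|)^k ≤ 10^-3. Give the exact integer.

|λ₂/λ₁| = 0.73/2.24 = 0.32589
Need k ≥ ln(10^-3) / ln(0.32589) = -6.9078 / -1.1212 ≈ 6.161
Smallest integer k satisfying the bound: 7

7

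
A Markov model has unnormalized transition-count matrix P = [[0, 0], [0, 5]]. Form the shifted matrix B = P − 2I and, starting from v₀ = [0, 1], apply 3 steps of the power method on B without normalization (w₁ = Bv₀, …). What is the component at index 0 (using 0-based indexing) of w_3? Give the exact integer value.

B = P − 2I has rows (-2, 0); (0, 3)
w1 = Bv₀ = ((-2)·0 + 0·1; 0·0 + 3·1) = (0, 3)
w2 = Bw1 = ((-2)·0 + 0·3; 0·0 + 3·3) = (0, 9)
w3 = Bw2 = (0, 27)
Requested component of w3: 0

0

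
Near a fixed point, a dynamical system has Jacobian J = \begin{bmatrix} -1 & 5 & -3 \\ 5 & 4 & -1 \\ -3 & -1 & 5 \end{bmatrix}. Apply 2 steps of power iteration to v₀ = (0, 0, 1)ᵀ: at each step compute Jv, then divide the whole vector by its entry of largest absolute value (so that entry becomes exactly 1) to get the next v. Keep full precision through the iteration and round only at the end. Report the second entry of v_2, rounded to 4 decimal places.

Jv0 = (-3.00000, -1.00000, 5.00000); divide by 5.00000 → v1 = (-0.60000, -0.20000, 1.00000)
Jv1 = (-3.40000, -4.80000, 7.00000); divide by 7.00000 → v2 = (-0.48571, -0.68571, 1.00000)
Requested entry of v2: -24/35 = -0.6857

-0.6857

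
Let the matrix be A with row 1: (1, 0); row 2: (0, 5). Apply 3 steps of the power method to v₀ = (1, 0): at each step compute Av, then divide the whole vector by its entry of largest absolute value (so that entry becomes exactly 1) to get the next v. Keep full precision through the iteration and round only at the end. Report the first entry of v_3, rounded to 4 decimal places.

1.0000

Av0 = (1.00000, 0.00000); divide by 1.00000 → v1 = (1.00000, 0.00000)
Av1 = (1.00000, 0.00000); divide by 1.00000 → v2 = (1.00000, 0.00000)
Av2 = (1.00000, 0.00000); divide by 1.00000 → v3 = (1.00000, 0.00000)
Requested entry of v3: 1/1 = 1.0000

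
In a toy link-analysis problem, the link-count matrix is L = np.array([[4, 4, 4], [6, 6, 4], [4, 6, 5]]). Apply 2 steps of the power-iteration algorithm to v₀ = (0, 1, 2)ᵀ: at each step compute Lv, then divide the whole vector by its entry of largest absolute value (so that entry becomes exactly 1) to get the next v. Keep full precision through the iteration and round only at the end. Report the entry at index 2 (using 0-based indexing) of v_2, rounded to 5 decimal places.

Lv0 = (12.000000, 14.000000, 16.000000); divide by 16.000000 → v1 = (0.750000, 0.875000, 1.000000)
Lv1 = (10.500000, 13.750000, 13.250000); divide by 13.750000 → v2 = (0.763636, 1.000000, 0.963636)
Requested entry of v2: 212/220 = 0.96364

0.96364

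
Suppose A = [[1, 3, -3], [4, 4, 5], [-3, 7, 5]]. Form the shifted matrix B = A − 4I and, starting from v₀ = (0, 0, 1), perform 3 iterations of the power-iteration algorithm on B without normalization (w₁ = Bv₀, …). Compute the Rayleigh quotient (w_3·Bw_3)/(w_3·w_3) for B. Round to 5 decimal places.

B = A − 4I has rows (-3, 3, -3); (4, 0, 5); (-3, 7, 1)
w1 = Bv₀ = ((-3)·0 + 3·0 + (-3)·1; 4·0 + 0·0 + 5·1; (-3)·0 + 7·0 + 1·1) = (-3, 5, 1)
w2 = Bw1 = ((-3)·(-3) + 3·5 + (-3)·1; 4·(-3) + 0·5 + 5·1; (-3)·(-3) + 7·5 + 1·1) = (21, -7, 45)
w3 = Bw2 = (-219, 309, -67)
Bw3 = (1785, -1211, 2753)
w3·Bw3 = -949565; w3·w3 = 147931; μ ≈ -949565/147931 = -6.41897

μ ≈ -6.41897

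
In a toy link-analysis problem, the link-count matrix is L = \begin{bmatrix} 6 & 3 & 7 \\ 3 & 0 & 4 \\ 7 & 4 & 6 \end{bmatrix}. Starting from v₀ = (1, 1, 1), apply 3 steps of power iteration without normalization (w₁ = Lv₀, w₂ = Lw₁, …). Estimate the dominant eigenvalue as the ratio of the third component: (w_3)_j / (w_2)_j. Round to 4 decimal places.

w1 = Lv₀ = (16, 7, 17)
w2 = Lw1 = (236, 116, 242)
w3 = Lw2 = (3458, 1676, 3568)
Ratio at component: 3568 / 242 = 14.7438

λ ≈ 14.7438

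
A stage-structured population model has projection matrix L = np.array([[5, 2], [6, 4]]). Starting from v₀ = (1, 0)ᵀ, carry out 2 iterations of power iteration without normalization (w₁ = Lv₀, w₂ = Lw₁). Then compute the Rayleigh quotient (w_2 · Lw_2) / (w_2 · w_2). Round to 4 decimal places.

8.0497

w1 = Lv₀ = (5, 6)
w2 = Lw1 = (37, 54)
Lw2 = (293, 438)
w2·Lw2 = 37·293 + 54·438 = 34493; w2·w2 = 37·37 + 54·54 = 4285
λ ≈ 34493/4285 = 8.0497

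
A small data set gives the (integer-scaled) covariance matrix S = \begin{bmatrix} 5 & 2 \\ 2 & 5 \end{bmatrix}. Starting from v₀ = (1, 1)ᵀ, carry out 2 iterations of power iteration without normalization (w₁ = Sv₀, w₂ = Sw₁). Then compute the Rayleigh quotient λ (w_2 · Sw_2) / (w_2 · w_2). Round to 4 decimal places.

λ ≈ 7.0000

w1 = Sv₀ = (7, 7)
w2 = Sw1 = (49, 49)
Sw2 = (343, 343)
w2·Sw2 = 49·343 + 49·343 = 33614; w2·w2 = 49·49 + 49·49 = 4802
λ ≈ 33614/4802 = 7.0000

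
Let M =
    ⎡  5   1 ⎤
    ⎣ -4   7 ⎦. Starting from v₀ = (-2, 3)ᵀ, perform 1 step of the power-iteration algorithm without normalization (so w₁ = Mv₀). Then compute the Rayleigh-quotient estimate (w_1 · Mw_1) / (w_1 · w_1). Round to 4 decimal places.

w1 = Mv₀ = (5·(-2) + 1·3; (-4)·(-2) + 7·3) = (-7, 29)
Mw1 = (-6, 231)
w1·Mw1 = (-7)·(-6) + 29·231 = 6741; w1·w1 = (-7)·(-7) + 29·29 = 890
λ ≈ 6741/890 = 7.5742

7.5742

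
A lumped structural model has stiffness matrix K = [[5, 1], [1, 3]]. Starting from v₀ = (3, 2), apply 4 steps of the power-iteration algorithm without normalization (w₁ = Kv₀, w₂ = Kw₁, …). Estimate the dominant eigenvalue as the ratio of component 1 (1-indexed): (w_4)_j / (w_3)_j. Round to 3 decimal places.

5.440

w1 = Kv₀ = (17, 9)
w2 = Kw1 = (94, 44)
w3 = Kw2 = (514, 226)
w4 = Kw3 = (2796, 1192)
Ratio at component: 2796 / 514 = 5.440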